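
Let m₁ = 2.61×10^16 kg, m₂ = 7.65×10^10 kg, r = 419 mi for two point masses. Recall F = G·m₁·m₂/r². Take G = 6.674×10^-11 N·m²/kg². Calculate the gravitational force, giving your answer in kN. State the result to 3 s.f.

From Newton's law of gravitation: F = Gm₁m₂/r².
m₁ = 2.61×10^16 kg; m₂ = 7.65×10^10 kg; r = 419 mi = 6.743×10^5 m; G = 6.674×10^-11 N·m²/kg².
F = 2.931×10^5 N
2.931×10^5 N × (1 kN / 1000 N) = 293.1 kN

293 kN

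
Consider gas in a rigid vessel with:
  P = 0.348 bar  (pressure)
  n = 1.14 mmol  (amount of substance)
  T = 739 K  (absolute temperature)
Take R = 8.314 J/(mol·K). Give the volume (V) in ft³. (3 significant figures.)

From the ideal-gas law: V = nRT/P.
P = 0.348 bar = 34800 Pa; n = 1.14 mmol = 0.001140 mol; T = 739 K; R = 8.314 J/(mol·K).
V = 2.013×10^-4 m³
2.013×10^-4 m³ × (1 ft³ / 0.02832 m³) = 0.007108 ft³

0.00711 ft³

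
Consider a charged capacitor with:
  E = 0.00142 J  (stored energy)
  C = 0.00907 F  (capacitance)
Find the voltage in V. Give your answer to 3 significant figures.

Solving E = ½C·V² for V: V = √(2E/C).
E = 0.00142 J; C = 0.00907 F.
V = 0.5596 V

0.560 V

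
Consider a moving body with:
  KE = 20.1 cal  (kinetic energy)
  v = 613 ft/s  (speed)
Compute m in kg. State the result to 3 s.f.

Rearranging: m = 2·KE/v².
KE = 20.1 cal = 84.10 J; v = 613 ft/s = 186.8 m/s.
m = 0.004818 kg

0.00482 kg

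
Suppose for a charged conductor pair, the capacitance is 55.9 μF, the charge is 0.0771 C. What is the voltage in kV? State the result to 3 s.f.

1.38 kV

Solving C = Q/V for V: V = Q/C.
C = 55.9 μF = 5.590×10^-5 F; Q = 0.0771 C.
V = 1379 V  (the unit combination reduces to kg·m²/(A·s³) = V)
1379 V × (1 kV / 1000 V) = 1.379 kV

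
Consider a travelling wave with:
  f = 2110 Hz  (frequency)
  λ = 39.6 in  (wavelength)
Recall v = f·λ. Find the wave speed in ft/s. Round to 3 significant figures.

6960 ft/s

v is given directly by: v = fλ.
f = 2110 Hz; λ = 39.6 in = 1.006 m.
v = 2122 m/s
2122 m/s × (1 ft/s / 0.3048 m/s) = 6963 ft/s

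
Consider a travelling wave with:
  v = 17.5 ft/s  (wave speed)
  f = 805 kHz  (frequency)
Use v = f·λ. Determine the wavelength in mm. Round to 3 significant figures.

0.00663 mm

Solving v = f·λ for λ: λ = v/f.
v = 17.5 ft/s = 5.334 m/s; f = 805 kHz = 8.050×10^5 Hz.
λ = 6.626×10^-6 m
6.626×10^-6 m × (1 mm / 0.001000 m) = 0.006626 mm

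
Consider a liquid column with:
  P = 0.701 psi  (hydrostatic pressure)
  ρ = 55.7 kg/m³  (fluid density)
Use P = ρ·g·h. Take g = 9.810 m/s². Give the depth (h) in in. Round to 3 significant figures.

348 in

Solving P = ρ·g·h for h: h = P/(ρ·g).
P = 0.701 psi = 4833 Pa; ρ = 55.7 kg/m³; g = 9.810 m/s².
h = 8.845 m
8.845 m × (1 in / 0.02540 m) = 348.2 in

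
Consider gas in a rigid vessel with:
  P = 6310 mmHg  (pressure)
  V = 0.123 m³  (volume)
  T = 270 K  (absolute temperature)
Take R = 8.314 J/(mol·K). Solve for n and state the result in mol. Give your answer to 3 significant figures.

46.1 mol

Rearranging: n = PV/(RT).
P = 6310 mmHg = 8.413×10^5 Pa; V = 0.123 m³; T = 270 K; R = 8.314 J/(mol·K).
n = 46.10 mol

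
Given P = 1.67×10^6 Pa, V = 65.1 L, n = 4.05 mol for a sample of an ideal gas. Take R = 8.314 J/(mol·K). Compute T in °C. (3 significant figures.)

Rearranging: T = PV/(nR).
P = 1.67×10^6 Pa; V = 65.1 L = 0.06510 m³; n = 4.05 mol; R = 8.314 J/(mol·K).
T = 3229 K
3229 K − 273.15 = 2956 °C

2960 °C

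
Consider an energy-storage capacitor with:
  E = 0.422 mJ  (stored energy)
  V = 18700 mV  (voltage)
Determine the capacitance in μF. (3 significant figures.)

2.41 μF

Rearranging: C = 2E/V².
E = 0.422 mJ = 4.220×10^-4 J; V = 18700 mV = 18.70 V.
C = 2.414×10^-6 F
2.414×10^-6 F × (1 μF / 1.000×10^-6 F) = 2.414 μF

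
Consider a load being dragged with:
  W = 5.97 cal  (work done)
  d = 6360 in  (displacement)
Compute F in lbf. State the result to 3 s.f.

0.0348 lbf

Solving W = F·d for F: F = W/d.
W = 5.97 cal = 24.98 J; d = 6360 in = 161.5 m.
F = 0.1546 N
0.1546 N × (1 lbf / 4.448 N) = 0.03476 lbf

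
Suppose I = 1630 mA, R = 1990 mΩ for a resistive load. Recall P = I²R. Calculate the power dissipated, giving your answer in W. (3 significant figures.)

5.29 W

Directly: P = I²R.
I = 1630 mA = 1.630 A; R = 1990 mΩ = 1.990 Ω.
P = 5.287 W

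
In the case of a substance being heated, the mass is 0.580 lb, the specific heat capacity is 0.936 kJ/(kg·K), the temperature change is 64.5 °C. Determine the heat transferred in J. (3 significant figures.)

Q is given directly by: Q = mcΔT.
m = 0.580 lb = 0.2631 kg; c = 0.936 kJ/(kg·K) = 936.0 J/(kg·K); ΔT = 64.5 °C = 64.50 K.
Q = 15883 J

15900 J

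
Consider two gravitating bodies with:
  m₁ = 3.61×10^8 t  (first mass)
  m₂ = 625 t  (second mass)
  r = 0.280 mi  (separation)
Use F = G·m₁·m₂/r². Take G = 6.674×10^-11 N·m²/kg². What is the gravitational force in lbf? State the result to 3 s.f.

From Newton's law of gravitation: F = Gm₁m₂/r².
m₁ = 3.61×10^8 t = 3.610×10^11 kg; m₂ = 625 t = 6.250×10^5 kg; r = 0.280 mi = 450.6 m; G = 6.674×10^-11 N·m²/kg².
F = 74.16 N
74.16 N × (1 lbf / 4.448 N) = 16.67 lbf

16.7 lbf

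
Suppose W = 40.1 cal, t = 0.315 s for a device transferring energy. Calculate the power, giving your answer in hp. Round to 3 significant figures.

0.714 hp

P is given directly by: P = W/t.
W = 40.1 cal = 167.8 J; t = 0.315 s.
P = 532.6 W  (the unit combination reduces to kg·m²/s³ = W)
532.6 W × (1 hp / 745.7 W) = 0.7143 hp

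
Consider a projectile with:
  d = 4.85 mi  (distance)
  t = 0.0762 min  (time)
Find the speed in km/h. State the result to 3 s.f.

Directly: v = d/t.
d = 4.85 mi = 7805 m; t = 0.0762 min = 4.572 s.
v = 1707 m/s
1707 m/s × (1 km/h / 0.2778 m/s) = 6146 km/h

6150 km/h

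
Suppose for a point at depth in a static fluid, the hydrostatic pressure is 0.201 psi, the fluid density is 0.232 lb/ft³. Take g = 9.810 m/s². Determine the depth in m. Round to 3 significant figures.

Solving P = ρ·g·h for h: h = P/(ρ·g).
P = 0.201 psi = 1386 Pa; ρ = 0.232 lb/ft³ = 3.716 kg/m³; g = 9.810 m/s².
h = 38.01 m

38.0 m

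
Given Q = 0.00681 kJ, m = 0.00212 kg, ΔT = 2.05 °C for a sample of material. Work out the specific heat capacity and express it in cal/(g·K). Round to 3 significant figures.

0.375 cal/(g·K)

Solving Q = m·c·ΔT for c: c = Q/(m·ΔT).
Q = 0.00681 kJ = 6.810 J; m = 0.00212 kg; ΔT = 2.05 °C = 2.050 K.
c = 1567 J/(kg·K)
1567 J/(kg·K) × (1 cal/(g·K) / 4184 J/(kg·K)) = 0.3745 cal/(g·K)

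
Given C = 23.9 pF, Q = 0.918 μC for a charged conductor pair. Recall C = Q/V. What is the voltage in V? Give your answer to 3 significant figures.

38400 V

Rearranging C = Q/V for V: V = Q/C.
C = 23.9 pF = 2.390×10^-11 F; Q = 0.918 μC = 9.180×10^-7 C.
V = 38410 V  (the unit combination reduces to kg·m²/(A·s³) = V)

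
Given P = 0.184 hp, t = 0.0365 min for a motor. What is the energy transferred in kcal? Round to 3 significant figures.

0.0718 kcal

Rearranging P = W/t for W: W = P·t.
P = 0.184 hp = 137.2 W; t = 0.0365 min = 2.190 s.
W = 300.5 J
300.5 J × (1 kcal / 4184 J) = 0.07182 kcal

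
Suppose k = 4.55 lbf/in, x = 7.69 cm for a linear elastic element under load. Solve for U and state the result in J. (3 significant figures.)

2.36 J

Directly: U = ½kx².
k = 4.55 lbf/in = 796.8 N/m; x = 7.69 cm = 0.07690 m.
U = 2.356 J  (the unit combination reduces to kg·m²/s² = J)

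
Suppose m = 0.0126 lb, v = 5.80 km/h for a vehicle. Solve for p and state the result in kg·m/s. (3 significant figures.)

0.00921 kg·m/s

Directly: p = mv.
m = 0.0126 lb = 0.005715 kg; v = 5.80 km/h = 1.611 m/s.
p = 0.009208 kg·m/s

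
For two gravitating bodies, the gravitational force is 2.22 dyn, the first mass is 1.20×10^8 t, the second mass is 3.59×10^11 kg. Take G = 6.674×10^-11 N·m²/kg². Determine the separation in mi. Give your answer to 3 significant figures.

2.24×10^5 mi

Rearranging F = G·m₁·m₂/r² for r: r = √(G·m₁m₂/F).
F = 2.22 dyn = 2.220×10^-5 N; m₁ = 1.20×10^8 t = 1.200×10^11 kg; m₂ = 3.59×10^11 kg; G = 6.674×10^-11 N·m²/kg².
r = 3.599×10^8 m
3.599×10^8 m × (1 mi / 1609 m) = 2.236×10^5 mi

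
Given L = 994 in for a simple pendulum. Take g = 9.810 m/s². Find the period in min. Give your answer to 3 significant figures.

0.168 min

Directly: T = 2π√(L/g).
L = 994 in = 25.25 m; g = 9.810 m/s².
T = 10.08 s
10.08 s × (1 min / 60.00 s) = 0.1680 min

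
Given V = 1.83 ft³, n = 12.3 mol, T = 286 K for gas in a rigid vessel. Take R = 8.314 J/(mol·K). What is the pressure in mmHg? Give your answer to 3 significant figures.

4230 mmHg

From the ideal-gas law: P = nRT/V.
V = 1.83 ft³ = 0.05182 m³; n = 12.3 mol; T = 286 K; R = 8.314 J/(mol·K).
P = 5.644×10^5 Pa  (the unit combination reduces to kg/(m·s²) = Pa)
5.644×10^5 Pa × (1 mmHg / 133.3 Pa) = 4233 mmHg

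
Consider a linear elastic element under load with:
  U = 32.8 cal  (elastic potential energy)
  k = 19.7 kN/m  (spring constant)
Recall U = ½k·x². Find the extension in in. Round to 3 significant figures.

Solving U = ½k·x² for x: x = √(2U/k).
U = 32.8 cal = 137.2 J; k = 19.7 kN/m = 19700 N/m.
x = 0.1180 m
0.1180 m × (1 in / 0.02540 m) = 4.647 in

4.65 in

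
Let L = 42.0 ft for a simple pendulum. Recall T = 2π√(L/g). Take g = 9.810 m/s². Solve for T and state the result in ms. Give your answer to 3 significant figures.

7180 ms

T is given directly by: T = 2π√(L/g).
L = 42.0 ft = 12.80 m; g = 9.810 m/s².
T = 7.178 s
7.178 s × (1 ms / 0.001000 s) = 7178 ms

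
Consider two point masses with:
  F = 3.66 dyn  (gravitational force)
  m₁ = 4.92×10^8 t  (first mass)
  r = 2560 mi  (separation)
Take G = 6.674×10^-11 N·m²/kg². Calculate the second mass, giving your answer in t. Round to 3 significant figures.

Rearranging F = G·m₁·m₂/r² for m₂: m₂ = F·r²/(G·m₁).
F = 3.66 dyn = 3.660×10^-5 N; m₁ = 4.92×10^8 t = 4.920×10^11 kg; r = 2560 mi = 4.120×10^6 m; G = 6.674×10^-11 N·m²/kg².
m₂ = 1.892×10^7 kg
1.892×10^7 kg × (1 t / 1000 kg) = 18919 t

18900 t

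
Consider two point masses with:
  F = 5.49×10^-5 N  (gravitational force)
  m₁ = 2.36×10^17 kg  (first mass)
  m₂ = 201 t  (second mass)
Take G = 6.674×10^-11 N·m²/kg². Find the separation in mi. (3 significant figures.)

Rearranging F = G·m₁·m₂/r² for r: r = √(G·m₁m₂/F).
F = 5.49×10^-5 N; m₁ = 2.36×10^17 kg; m₂ = 201 t = 2.010×10^5 kg; G = 6.674×10^-11 N·m²/kg².
r = 2.401×10^8 m
2.401×10^8 m × (1 mi / 1609 m) = 1.492×10^5 mi

1.49×10^5 mi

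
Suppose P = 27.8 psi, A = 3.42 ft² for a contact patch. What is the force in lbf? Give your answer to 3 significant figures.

13700 lbf

Rearranging: F = P·A.
P = 27.8 psi = 1.917×10^5 Pa; A = 3.42 ft² = 0.3177 m².
F = 60900 N  (the unit combination reduces to kg·m/s² = N)
60900 N × (1 lbf / 4.448 N) = 13691 lbf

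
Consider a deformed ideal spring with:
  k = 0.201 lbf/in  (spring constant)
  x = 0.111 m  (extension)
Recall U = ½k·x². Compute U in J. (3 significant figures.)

Directly: U = ½kx².
k = 0.201 lbf/in = 35.20 N/m; x = 0.111 m.
U = 0.2169 J

0.217 J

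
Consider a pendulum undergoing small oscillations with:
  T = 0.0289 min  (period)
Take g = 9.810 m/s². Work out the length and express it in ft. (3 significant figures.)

2.45 ft

Rearranging: L = g·(T/2π)².
T = 0.0289 min = 1.734 s; g = 9.810 m/s².
L = 0.7471 m
0.7471 m × (1 ft / 0.3048 m) = 2.451 ft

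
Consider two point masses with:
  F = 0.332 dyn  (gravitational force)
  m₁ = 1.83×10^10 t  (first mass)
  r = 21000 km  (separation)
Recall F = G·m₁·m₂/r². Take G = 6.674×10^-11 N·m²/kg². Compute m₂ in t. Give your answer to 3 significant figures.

1200 t

From Newton's law of gravitation: m₂ = F·r²/(G·m₁).
F = 0.332 dyn = 3.320×10^-6 N; m₁ = 1.83×10^10 t = 1.830×10^13 kg; r = 21000 km = 2.100×10^7 m; G = 6.674×10^-11 N·m²/kg².
m₂ = 1.199×10^6 kg
1.199×10^6 kg × (1 t / 1000 kg) = 1199 t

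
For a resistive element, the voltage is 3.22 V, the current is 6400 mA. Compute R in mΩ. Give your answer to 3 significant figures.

503 mΩ

From Ohm's law: R = V/I.
V = 3.22 V; I = 6400 mA = 6.400 A.
R = 0.5031 Ω
0.5031 Ω × (1 mΩ / 0.001000 Ω) = 503.1 mΩ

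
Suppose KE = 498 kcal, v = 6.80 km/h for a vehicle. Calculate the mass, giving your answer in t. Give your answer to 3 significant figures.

1170 t

Rearranging KE = ½mv² for m: m = 2·KE/v².
KE = 498 kcal = 2.084×10^6 J; v = 6.80 km/h = 1.889 m/s.
m = 1.168×10^6 kg
1.168×10^6 kg × (1 t / 1000 kg) = 1168 t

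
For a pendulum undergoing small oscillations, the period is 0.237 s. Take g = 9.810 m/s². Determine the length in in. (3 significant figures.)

Rearranging: L = g·(T/2π)².
T = 0.237 s; g = 9.810 m/s².
L = 0.01396 m
0.01396 m × (1 in / 0.02540 m) = 0.5495 in

0.550 in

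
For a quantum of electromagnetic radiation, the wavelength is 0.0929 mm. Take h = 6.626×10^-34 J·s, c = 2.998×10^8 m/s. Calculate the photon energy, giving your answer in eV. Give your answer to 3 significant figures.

Directly: E = hc/λ.
λ = 0.0929 mm = 9.290×10^-5 m; h = 6.626×10^-34 J·s; c = 2.998×10^8 m/s.
E = 2.138×10^-21 J  (the unit combination reduces to kg·m²/s² = J)
2.138×10^-21 J × (1 eV / 1.602×10^-19 J) = 0.01335 eV

0.0133 eV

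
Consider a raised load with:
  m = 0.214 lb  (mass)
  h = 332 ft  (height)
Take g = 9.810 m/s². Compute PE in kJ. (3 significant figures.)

Directly: PE = mgh.
m = 0.214 lb = 0.09707 kg; h = 332 ft = 101.2 m; g = 9.810 m/s².
PE = 96.36 J
96.36 J × (1 kJ / 1000 J) = 0.09636 kJ

0.0964 kJ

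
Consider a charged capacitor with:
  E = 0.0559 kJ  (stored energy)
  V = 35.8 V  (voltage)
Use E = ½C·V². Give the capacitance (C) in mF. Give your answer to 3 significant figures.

Rearranging E = ½C·V² for C: C = 2E/V².
E = 0.0559 kJ = 55.90 J; V = 35.8 V.
C = 0.08723 F
0.08723 F × (1 mF / 0.001000 F) = 87.23 mF

87.2 mF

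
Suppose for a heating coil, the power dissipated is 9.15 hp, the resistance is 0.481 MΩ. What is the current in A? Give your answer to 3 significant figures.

0.119 A

Rearranging: I = √(P/R).
P = 9.15 hp = 6823 W; R = 0.481 MΩ = 4.810×10^5 Ω.
I = 0.1191 A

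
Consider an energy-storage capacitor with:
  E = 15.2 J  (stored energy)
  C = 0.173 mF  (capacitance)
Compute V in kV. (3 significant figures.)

0.419 kV

Rearranging: V = √(2E/C).
E = 15.2 J; C = 0.173 mF = 1.730×10^-4 F.
V = 419.2 V
419.2 V × (1 kV / 1000 V) = 0.4192 kV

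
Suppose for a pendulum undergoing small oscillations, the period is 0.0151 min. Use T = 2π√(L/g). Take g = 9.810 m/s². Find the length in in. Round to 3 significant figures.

8.03 in

Rearranging T = 2π√(L/g) for L: L = g·(T/2π)².
T = 0.0151 min = 0.9060 s; g = 9.810 m/s².
L = 0.2040 m
0.2040 m × (1 in / 0.02540 m) = 8.030 in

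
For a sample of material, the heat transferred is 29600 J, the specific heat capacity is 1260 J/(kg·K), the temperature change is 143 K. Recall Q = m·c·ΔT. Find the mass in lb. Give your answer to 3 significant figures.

Rearranging: m = Q/(c·ΔT).
Q = 29600 J; c = 1260 J/(kg·K); ΔT = 143 K.
m = 0.1643 kg
0.1643 kg × (1 lb / 0.4536 kg) = 0.3622 lb

0.362 lb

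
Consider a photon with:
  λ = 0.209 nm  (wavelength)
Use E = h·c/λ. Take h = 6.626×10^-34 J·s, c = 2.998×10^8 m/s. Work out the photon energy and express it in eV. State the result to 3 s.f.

5930 eV

Directly: E = hc/λ.
λ = 0.209 nm = 2.090×10^-10 m; h = 6.626×10^-34 J·s; c = 2.998×10^8 m/s.
E = 9.505×10^-16 J  (the unit combination reduces to kg·m²/s² = J)
9.505×10^-16 J × (1 eV / 1.602×10^-19 J) = 5932 eV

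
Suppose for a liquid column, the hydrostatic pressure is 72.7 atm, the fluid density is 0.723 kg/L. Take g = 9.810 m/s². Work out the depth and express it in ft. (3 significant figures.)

3410 ft

Solving P = ρ·g·h for h: h = P/(ρ·g).
P = 72.7 atm = 7.366×10^6 Pa; ρ = 0.723 kg/L = 723.0 kg/m³; g = 9.810 m/s².
h = 1039 m
1039 m × (1 ft / 0.3048 m) = 3407 ft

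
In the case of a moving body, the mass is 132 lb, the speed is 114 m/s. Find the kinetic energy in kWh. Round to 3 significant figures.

0.108 kWh

Directly: KE = ½mv².
m = 132 lb = 59.87 kg; v = 114 m/s.
KE = 3.891×10^5 J  (the unit combination reduces to kg·m²/s² = J)
3.891×10^5 J × (1 kWh / 3.600×10^6 J) = 0.1081 kWh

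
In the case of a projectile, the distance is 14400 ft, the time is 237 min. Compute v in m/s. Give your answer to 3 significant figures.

0.309 m/s

v is given directly by: v = d/t.
d = 14400 ft = 4389 m; t = 237 min = 14220 s.
v = 0.3087 m/s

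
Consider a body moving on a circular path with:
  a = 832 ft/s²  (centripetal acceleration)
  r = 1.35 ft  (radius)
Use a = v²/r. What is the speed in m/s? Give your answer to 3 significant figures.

10.2 m/s

Rearranging a = v²/r for v: v = √(a·r).
a = 832 ft/s² = 253.6 m/s²; r = 1.35 ft = 0.4115 m.
v = 10.22 m/s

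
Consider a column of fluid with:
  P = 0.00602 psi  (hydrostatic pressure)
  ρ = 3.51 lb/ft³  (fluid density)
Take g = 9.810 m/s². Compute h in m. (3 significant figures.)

0.0753 m

Solving P = ρ·g·h for h: h = P/(ρ·g).
P = 0.00602 psi = 41.51 Pa; ρ = 3.51 lb/ft³ = 56.22 kg/m³; g = 9.810 m/s².
h = 0.07525 m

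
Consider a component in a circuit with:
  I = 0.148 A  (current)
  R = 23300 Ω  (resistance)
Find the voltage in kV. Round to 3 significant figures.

3.45 kV

From Ohm's law: V = IR.
I = 0.148 A; R = 23300 Ω.
V = 3448 V
3448 V × (1 kV / 1000 V) = 3.448 kV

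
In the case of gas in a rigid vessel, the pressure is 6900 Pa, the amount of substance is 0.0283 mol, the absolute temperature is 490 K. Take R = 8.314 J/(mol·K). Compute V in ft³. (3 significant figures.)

From the ideal-gas law: V = nRT/P.
P = 6900 Pa; n = 0.0283 mol; T = 490 K; R = 8.314 J/(mol·K).
V = 0.01671 m³
0.01671 m³ × (1 ft³ / 0.02832 m³) = 0.5901 ft³

0.590 ft³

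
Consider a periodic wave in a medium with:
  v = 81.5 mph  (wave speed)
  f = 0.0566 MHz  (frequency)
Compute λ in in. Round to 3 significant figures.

Rearranging v = f·λ for λ: λ = v/f.
v = 81.5 mph = 36.43 m/s; f = 0.0566 MHz = 56600 Hz.
λ = 6.437×10^-4 m
6.437×10^-4 m × (1 in / 0.02540 m) = 0.02534 in

0.0253 in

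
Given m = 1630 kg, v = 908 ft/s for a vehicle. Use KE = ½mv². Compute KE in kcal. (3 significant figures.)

14900 kcal

Directly: KE = ½mv².
m = 1630 kg; v = 908 ft/s = 276.8 m/s.
KE = 6.243×10^7 J  (the unit combination reduces to kg·m²/s² = J)
6.243×10^7 J × (1 kcal / 4184 J) = 14920 kcal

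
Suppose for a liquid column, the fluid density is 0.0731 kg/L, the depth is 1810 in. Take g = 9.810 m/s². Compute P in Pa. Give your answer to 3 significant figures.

Directly: P = ρgh.
ρ = 0.0731 kg/L = 73.10 kg/m³; h = 1810 in = 45.97 m; g = 9.810 m/s².
P = 32968 Pa

33000 Pa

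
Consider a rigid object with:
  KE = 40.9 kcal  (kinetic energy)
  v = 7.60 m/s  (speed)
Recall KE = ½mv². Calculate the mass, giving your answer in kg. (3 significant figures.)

Rearranging: m = 2·KE/v².
KE = 40.9 kcal = 1.711×10^5 J; v = 7.60 m/s.
m = 5925 kg

5930 kg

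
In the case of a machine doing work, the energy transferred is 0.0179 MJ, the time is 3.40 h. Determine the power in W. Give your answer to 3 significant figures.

1.46 W

P is given directly by: P = W/t.
W = 0.0179 MJ = 17900 J; t = 3.40 h = 12240 s.
P = 1.462 W  (the unit combination reduces to kg·m²/s³ = W)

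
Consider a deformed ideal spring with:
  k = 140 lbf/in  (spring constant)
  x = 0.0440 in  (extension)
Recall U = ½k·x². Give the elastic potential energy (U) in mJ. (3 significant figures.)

15.3 mJ

Directly: U = ½kx².
k = 140 lbf/in = 24518 N/m; x = 0.0440 in = 0.001118 m.
U = 0.01531 J
0.01531 J × (1 mJ / 0.001000 J) = 15.31 mJ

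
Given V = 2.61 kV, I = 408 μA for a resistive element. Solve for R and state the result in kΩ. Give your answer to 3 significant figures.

6400 kΩ

From Ohm's law: R = V/I.
V = 2.61 kV = 2610 V; I = 408 μA = 4.080×10^-4 A.
R = 6.397×10^6 Ω
6.397×10^6 Ω × (1 kΩ / 1000 Ω) = 6397 kΩ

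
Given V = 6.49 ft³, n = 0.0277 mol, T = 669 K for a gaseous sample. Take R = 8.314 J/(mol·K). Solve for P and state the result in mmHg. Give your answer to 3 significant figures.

6.29 mmHg

Directly: P = nRT/V.
V = 6.49 ft³ = 0.1838 m³; n = 0.0277 mol; T = 669 K; R = 8.314 J/(mol·K).
P = 838.4 Pa  (the unit combination reduces to kg/(m·s²) = Pa)
838.4 Pa × (1 mmHg / 133.3 Pa) = 6.288 mmHg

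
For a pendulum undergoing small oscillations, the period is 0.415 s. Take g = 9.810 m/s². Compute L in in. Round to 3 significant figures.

1.68 in

Rearranging: L = g·(T/2π)².
T = 0.415 s; g = 9.810 m/s².
L = 0.04280 m
0.04280 m × (1 in / 0.02540 m) = 1.685 in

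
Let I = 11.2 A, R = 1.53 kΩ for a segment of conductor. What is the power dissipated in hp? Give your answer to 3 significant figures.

257 hp

Directly: P = I²R.
I = 11.2 A; R = 1.53 kΩ = 1530 Ω.
P = 1.919×10^5 W
1.919×10^5 W × (1 hp / 745.7 W) = 257.4 hp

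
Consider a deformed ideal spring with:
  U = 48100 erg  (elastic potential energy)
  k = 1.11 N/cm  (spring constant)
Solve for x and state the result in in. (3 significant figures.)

0.367 in

Rearranging: x = √(2U/k).
U = 48100 erg = 0.004810 J; k = 1.11 N/cm = 111.0 N/m.
x = 0.009309 m
0.009309 m × (1 in / 0.02540 m) = 0.3665 in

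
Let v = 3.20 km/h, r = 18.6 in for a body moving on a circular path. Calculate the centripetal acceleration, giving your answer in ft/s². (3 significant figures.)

a is given directly by: a = v²/r.
v = 3.20 km/h = 0.8889 m/s; r = 18.6 in = 0.4724 m.
a = 1.672 m/s²
1.672 m/s² × (1 ft/s² / 0.3048 m/s²) = 5.487 ft/s²

5.49 ft/s²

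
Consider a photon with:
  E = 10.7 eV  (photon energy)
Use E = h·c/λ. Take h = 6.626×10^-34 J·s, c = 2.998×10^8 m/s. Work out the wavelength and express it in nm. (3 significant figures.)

Solving E = h·c/λ for λ: λ = hc/E.
E = 10.7 eV = 1.714×10^-18 J; h = 6.626×10^-34 J·s; c = 2.998×10^8 m/s.
λ = 1.159×10^-7 m
1.159×10^-7 m × (1 nm / 1.000×10^-9 m) = 115.9 nm

116 nm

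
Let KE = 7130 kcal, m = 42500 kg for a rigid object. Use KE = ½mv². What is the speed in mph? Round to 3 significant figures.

83.8 mph

Rearranging: v = √(2·KE/m).
KE = 7130 kcal = 2.983×10^7 J; m = 42500 kg.
v = 37.47 m/s
37.47 m/s × (1 mph / 0.4470 m/s) = 83.81 mph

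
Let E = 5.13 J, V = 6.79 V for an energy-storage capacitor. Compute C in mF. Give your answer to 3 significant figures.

223 mF

Solving E = ½C·V² for C: C = 2E/V².
E = 5.13 J; V = 6.79 V.
C = 0.2225 F
0.2225 F × (1 mF / 0.001000 F) = 222.5 mF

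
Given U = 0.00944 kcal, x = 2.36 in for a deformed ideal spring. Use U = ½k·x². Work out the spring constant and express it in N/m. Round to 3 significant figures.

22000 N/m

Solving U = ½k·x² for k: k = 2U/x².
U = 0.00944 kcal = 39.50 J; x = 2.36 in = 0.05994 m.
k = 21984 N/m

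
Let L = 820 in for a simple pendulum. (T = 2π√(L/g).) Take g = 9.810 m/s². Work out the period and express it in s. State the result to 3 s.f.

9.16 s

T is given directly by: T = 2π√(L/g).
L = 820 in = 20.83 m; g = 9.810 m/s².
T = 9.155 s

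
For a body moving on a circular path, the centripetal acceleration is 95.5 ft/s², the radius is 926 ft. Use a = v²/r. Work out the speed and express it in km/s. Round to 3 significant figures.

0.0906 km/s

Rearranging: v = √(a·r).
a = 95.5 ft/s² = 29.11 m/s²; r = 926 ft = 282.2 m.
v = 90.64 m/s
90.64 m/s × (1 km/s / 1000 m/s) = 0.09064 km/s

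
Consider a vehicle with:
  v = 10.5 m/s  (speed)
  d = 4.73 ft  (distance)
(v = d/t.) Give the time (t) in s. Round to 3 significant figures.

0.137 s

Rearranging: t = d/v.
v = 10.5 m/s; d = 4.73 ft = 1.442 m.
t = 0.1373 s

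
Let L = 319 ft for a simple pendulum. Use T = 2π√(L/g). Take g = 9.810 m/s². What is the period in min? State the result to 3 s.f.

0.330 min

Directly: T = 2π√(L/g).
L = 319 ft = 97.23 m; g = 9.810 m/s².
T = 19.78 s
19.78 s × (1 min / 60.00 s) = 0.3297 min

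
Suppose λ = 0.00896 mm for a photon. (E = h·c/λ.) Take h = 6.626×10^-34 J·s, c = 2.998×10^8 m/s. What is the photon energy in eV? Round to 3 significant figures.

0.138 eV

E is given directly by: E = hc/λ.
λ = 0.00896 mm = 8.960×10^-6 m; h = 6.626×10^-34 J·s; c = 2.998×10^8 m/s.
E = 2.217×10^-20 J
2.217×10^-20 J × (1 eV / 1.602×10^-19 J) = 0.1384 eV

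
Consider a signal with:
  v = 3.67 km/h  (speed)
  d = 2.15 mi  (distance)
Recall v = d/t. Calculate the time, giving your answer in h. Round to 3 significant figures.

0.943 h

Rearranging: t = d/v.
v = 3.67 km/h = 1.019 m/s; d = 2.15 mi = 3460 m.
t = 3394 s
3394 s × (1 h / 3600 s) = 0.9428 h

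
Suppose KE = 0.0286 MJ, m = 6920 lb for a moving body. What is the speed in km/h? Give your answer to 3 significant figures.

Rearranging KE = ½mv² for v: v = √(2·KE/m).
KE = 0.0286 MJ = 28600 J; m = 6920 lb = 3139 kg.
v = 4.269 m/s
4.269 m/s × (1 km/h / 0.2778 m/s) = 15.37 km/h

15.4 km/h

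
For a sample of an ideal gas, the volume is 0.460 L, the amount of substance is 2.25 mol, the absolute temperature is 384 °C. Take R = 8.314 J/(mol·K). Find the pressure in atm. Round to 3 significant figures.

264 atm

Directly: P = nRT/V.
V = 0.460 L = 4.600×10^-4 m³; n = 2.25 mol; T = 384 °C = 657.1 K; R = 8.314 J/(mol·K).
P = 2.672×10^7 Pa  (the unit combination reduces to kg/(m·s²) = Pa)
2.672×10^7 Pa × (1 atm / 1.013×10^5 Pa) = 263.7 atm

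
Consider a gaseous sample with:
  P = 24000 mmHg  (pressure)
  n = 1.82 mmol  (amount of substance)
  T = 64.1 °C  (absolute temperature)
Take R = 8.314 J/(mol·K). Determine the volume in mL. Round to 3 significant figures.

Rearranging: V = nRT/P.
P = 24000 mmHg = 3.200×10^6 Pa; n = 1.82 mmol = 0.001820 mol; T = 64.1 °C = 337.2 K; R = 8.314 J/(mol·K).
V = 1.595×10^-6 m³
1.595×10^-6 m³ × (1 mL / 1.000×10^-6 m³) = 1.595 mL

1.59 mL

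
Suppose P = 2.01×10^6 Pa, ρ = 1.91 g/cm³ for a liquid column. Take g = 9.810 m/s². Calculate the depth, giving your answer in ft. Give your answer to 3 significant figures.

Rearranging: h = P/(ρ·g).
P = 2.01×10^6 Pa; ρ = 1.91 g/cm³ = 1910 kg/m³; g = 9.810 m/s².
h = 107.3 m
107.3 m × (1 ft / 0.3048 m) = 351.9 ft

352 ft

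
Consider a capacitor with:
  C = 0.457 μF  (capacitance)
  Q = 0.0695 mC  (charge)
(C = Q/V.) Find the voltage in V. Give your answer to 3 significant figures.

Rearranging C = Q/V for V: V = Q/C.
C = 0.457 μF = 4.570×10^-7 F; Q = 0.0695 mC = 6.950×10^-5 C.
V = 152.1 V

152 V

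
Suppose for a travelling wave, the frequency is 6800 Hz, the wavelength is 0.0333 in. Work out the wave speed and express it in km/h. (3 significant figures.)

20.7 km/h

Directly: v = fλ.
f = 6800 Hz; λ = 0.0333 in = 8.458×10^-4 m.
v = 5.752 m/s
5.752 m/s × (1 km/h / 0.2778 m/s) = 20.71 km/h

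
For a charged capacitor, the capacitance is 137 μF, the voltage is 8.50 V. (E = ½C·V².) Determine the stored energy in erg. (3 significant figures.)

49500 erg

E is given directly by: E = ½CV².
C = 137 μF = 1.370×10^-4 F; V = 8.50 V.
E = 0.004949 J
0.004949 J × (1 erg / 1.000×10^-7 J) = 49491 erg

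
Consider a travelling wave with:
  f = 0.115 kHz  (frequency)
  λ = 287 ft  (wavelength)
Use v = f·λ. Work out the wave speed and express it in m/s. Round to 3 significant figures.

Directly: v = fλ.
f = 0.115 kHz = 115.0 Hz; λ = 287 ft = 87.48 m.
v = 10060 m/s

10100 m/s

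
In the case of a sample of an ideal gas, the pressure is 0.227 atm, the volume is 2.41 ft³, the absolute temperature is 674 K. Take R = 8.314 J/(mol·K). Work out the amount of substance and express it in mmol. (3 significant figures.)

Solving PV = nRT for n: n = PV/(RT).
P = 0.227 atm = 23001 Pa; V = 2.41 ft³ = 0.06824 m³; T = 674 K; R = 8.314 J/(mol·K).
n = 0.2801 mol
0.2801 mol × (1 mmol / 0.001000 mol) = 280.1 mmol

280 mmol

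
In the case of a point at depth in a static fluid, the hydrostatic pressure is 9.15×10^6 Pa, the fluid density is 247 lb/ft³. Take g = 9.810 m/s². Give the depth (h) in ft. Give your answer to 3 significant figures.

Rearranging P = ρ·g·h for h: h = P/(ρ·g).
P = 9.15×10^6 Pa; ρ = 247 lb/ft³ = 3957 kg/m³; g = 9.810 m/s².
h = 235.7 m
235.7 m × (1 ft / 0.3048 m) = 773.4 ft

773 ft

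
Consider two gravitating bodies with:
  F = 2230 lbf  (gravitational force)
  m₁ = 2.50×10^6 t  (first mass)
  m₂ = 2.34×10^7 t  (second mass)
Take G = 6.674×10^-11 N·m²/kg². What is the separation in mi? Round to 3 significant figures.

0.390 mi

Rearranging: r = √(G·m₁m₂/F).
F = 2230 lbf = 9920 N; m₁ = 2.50×10^6 t = 2.500×10^9 kg; m₂ = 2.34×10^7 t = 2.340×10^10 kg; G = 6.674×10^-11 N·m²/kg².
r = 627.4 m
627.4 m × (1 mi / 1609 m) = 0.3898 mi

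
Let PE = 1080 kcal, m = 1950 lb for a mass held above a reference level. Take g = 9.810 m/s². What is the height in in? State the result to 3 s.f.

Rearranging: h = PE/(m·g).
PE = 1080 kcal = 4.519×10^6 J; m = 1950 lb = 884.5 kg; g = 9.810 m/s².
h = 520.8 m
520.8 m × (1 in / 0.02540 m) = 20503 in

20500 in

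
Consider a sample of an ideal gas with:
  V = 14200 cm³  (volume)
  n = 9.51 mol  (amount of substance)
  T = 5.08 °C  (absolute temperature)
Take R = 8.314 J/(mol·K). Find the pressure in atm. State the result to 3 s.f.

P is given directly by: P = nRT/V.
V = 14200 cm³ = 0.01420 m³; n = 9.51 mol; T = 5.08 °C = 278.2 K; R = 8.314 J/(mol·K).
P = 1.549×10^6 Pa  (the unit combination reduces to kg/(m·s²) = Pa)
1.549×10^6 Pa × (1 atm / 1.013×10^5 Pa) = 15.29 atm

15.3 atm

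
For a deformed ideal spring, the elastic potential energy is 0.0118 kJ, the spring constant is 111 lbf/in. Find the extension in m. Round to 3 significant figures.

Rearranging U = ½k·x² for x: x = √(2U/k).
U = 0.0118 kJ = 11.80 J; k = 111 lbf/in = 19439 N/m.
x = 0.03484 m

0.0348 m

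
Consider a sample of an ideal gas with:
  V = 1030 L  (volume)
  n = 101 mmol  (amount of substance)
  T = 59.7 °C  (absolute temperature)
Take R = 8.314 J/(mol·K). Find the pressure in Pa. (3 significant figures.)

271 Pa

P is given directly by: P = nRT/V.
V = 1030 L = 1.030 m³; n = 101 mmol = 0.1010 mol; T = 59.7 °C = 332.8 K; R = 8.314 J/(mol·K).
P = 271.4 Pa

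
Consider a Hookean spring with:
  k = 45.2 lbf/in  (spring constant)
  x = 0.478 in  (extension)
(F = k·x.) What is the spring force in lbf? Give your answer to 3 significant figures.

21.6 lbf

From Hooke's law: F = kx.
k = 45.2 lbf/in = 7916 N/m; x = 0.478 in = 0.01214 m.
F = 96.11 N  (the unit combination reduces to kg·m/s² = N)
96.11 N × (1 lbf / 4.448 N) = 21.61 lbf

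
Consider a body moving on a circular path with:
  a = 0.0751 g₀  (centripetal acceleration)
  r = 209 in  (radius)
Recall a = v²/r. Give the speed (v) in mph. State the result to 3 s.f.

4.42 mph

Rearranging: v = √(a·r).
a = 0.0751 g₀ = 0.7365 m/s²; r = 209 in = 5.309 m.
v = 1.977 m/s
1.977 m/s × (1 mph / 0.4470 m/s) = 4.423 mph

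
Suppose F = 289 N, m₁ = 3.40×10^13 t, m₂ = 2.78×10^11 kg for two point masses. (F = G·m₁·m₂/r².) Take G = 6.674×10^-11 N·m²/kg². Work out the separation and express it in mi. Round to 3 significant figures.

From Newton's law of gravitation: r = √(G·m₁m₂/F).
F = 289 N; m₁ = 3.40×10^13 t = 3.400×10^16 kg; m₂ = 2.78×10^11 kg; G = 6.674×10^-11 N·m²/kg².
r = 4.672×10^7 m
4.672×10^7 m × (1 mi / 1609 m) = 29031 mi

29000 mi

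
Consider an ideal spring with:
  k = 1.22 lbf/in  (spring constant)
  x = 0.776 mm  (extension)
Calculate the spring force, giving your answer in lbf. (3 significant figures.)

0.0373 lbf

From Hooke's law: F = kx.
k = 1.22 lbf/in = 213.7 N/m; x = 0.776 mm = 7.760×10^-4 m.
F = 0.1658 N
0.1658 N × (1 lbf / 4.448 N) = 0.03727 lbf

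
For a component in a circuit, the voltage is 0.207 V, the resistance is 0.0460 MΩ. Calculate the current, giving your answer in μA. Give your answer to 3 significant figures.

4.50 μA

Rearranging: I = V/R.
V = 0.207 V; R = 0.0460 MΩ = 46000 Ω.
I = 4.500×10^-6 A
4.500×10^-6 A × (1 μA / 1.000×10^-6 A) = 4.500 μA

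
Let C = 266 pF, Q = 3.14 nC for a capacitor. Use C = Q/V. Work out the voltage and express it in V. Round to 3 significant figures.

Rearranging C = Q/V for V: V = Q/C.
C = 266 pF = 2.660×10^-10 F; Q = 3.14 nC = 3.140×10^-9 C.
V = 11.80 V

11.8 V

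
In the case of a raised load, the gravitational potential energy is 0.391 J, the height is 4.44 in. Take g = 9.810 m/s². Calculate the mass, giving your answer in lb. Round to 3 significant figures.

0.779 lb

Rearranging: m = PE/(g·h).
PE = 0.391 J; h = 4.44 in = 0.1128 m; g = 9.810 m/s².
m = 0.3534 kg
0.3534 kg × (1 lb / 0.4536 kg) = 0.7792 lb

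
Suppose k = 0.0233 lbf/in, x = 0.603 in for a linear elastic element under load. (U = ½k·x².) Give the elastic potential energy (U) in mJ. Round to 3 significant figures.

U is given directly by: U = ½kx².
k = 0.0233 lbf/in = 4.080 N/m; x = 0.603 in = 0.01532 m.
U = 4.786×10^-4 J  (the unit combination reduces to kg·m²/s² = J)
4.786×10^-4 J × (1 mJ / 0.001000 J) = 0.4786 mJ

0.479 mJ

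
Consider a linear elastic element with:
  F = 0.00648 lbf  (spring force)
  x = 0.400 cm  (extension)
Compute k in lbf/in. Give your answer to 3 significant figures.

0.0411 lbf/in

Solving F = k·x for k: k = F/x.
F = 0.00648 lbf = 0.02882 N; x = 0.400 cm = 0.004000 m.
k = 7.206 N/m
7.206 N/m × (1 lbf/in / 175.1 N/m) = 0.04115 lbf/in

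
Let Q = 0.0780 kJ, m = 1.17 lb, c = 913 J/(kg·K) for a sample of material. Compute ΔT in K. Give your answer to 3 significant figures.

0.161 K

Solving Q = m·c·ΔT for ΔT: ΔT = Q/(m·c).
Q = 0.0780 kJ = 78.00 J; m = 1.17 lb = 0.5307 kg; c = 913 J/(kg·K).
ΔT = 0.1610 K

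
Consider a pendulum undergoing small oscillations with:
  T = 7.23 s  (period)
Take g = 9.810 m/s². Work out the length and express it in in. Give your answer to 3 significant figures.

511 in

Solving T = 2π√(L/g) for L: L = g·(T/2π)².
T = 7.23 s; g = 9.810 m/s².
L = 12.99 m
12.99 m × (1 in / 0.02540 m) = 511.4 in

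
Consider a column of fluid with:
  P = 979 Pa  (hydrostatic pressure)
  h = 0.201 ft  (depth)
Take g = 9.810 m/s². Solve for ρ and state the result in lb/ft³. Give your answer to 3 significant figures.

102 lb/ft³

Rearranging: ρ = P/(g·h).
P = 979 Pa; h = 0.201 ft = 0.06126 m; g = 9.810 m/s².
ρ = 1629 kg/m³
1629 kg/m³ × (1 lb/ft³ / 16.02 kg/m³) = 101.7 lb/ft³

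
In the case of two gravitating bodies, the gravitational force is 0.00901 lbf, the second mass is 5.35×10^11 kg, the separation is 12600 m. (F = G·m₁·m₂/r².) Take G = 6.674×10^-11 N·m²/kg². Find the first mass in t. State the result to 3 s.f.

From Newton's law of gravitation: m₁ = F·r²/(G·m₂).
F = 0.00901 lbf = 0.04008 N; m₂ = 5.35×10^11 kg; r = 12600 m; G = 6.674×10^-11 N·m²/kg².
m₁ = 1.782×10^5 kg
1.782×10^5 kg × (1 t / 1000 kg) = 178.2 t

178 t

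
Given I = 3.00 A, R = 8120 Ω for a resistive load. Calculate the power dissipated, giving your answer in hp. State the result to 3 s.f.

P is given directly by: P = I²R.
I = 3.00 A; R = 8120 Ω.
P = 73080 W
73080 W × (1 hp / 745.7 W) = 98.00 hp

98.0 hp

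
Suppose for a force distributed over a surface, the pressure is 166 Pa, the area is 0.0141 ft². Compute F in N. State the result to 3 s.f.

Rearranging P = F/A for F: F = P·A.
P = 166 Pa; A = 0.0141 ft² = 0.001310 m².
F = 0.2174 N  (the unit combination reduces to kg·m/s² = N)

0.217 N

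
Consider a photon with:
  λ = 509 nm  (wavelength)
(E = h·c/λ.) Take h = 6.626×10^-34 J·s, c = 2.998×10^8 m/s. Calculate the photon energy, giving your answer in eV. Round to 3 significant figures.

E is given directly by: E = hc/λ.
λ = 509 nm = 5.090×10^-7 m; h = 6.626×10^-34 J·s; c = 2.998×10^8 m/s.
E = 3.903×10^-19 J  (the unit combination reduces to kg·m²/s² = J)
3.903×10^-19 J × (1 eV / 1.602×10^-19 J) = 2.436 eV

2.44 eV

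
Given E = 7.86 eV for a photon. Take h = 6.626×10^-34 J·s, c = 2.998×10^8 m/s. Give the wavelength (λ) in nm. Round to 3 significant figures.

Rearranging E = h·c/λ for λ: λ = hc/E.
E = 7.86 eV = 1.259×10^-18 J; h = 6.626×10^-34 J·s; c = 2.998×10^8 m/s.
λ = 1.577×10^-7 m
1.577×10^-7 m × (1 nm / 1.000×10^-9 m) = 157.7 nm

158 nm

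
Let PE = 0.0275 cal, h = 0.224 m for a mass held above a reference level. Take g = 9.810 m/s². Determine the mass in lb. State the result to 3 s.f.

Solving PE = m·g·h for m: m = PE/(g·h).
PE = 0.0275 cal = 0.1151 J; h = 0.224 m; g = 9.810 m/s².
m = 0.05236 kg
0.05236 kg × (1 lb / 0.4536 kg) = 0.1154 lb

0.115 lb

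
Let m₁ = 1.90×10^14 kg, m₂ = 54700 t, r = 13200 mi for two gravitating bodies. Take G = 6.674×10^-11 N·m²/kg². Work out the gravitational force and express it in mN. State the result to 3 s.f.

From Newton's law of gravitation: F = Gm₁m₂/r².
m₁ = 1.90×10^14 kg; m₂ = 54700 t = 5.470×10^7 kg; r = 13200 mi = 2.124×10^7 m; G = 6.674×10^-11 N·m²/kg².
F = 0.001537 N
0.001537 N × (1 mN / 0.001000 N) = 1.537 mN

1.54 mN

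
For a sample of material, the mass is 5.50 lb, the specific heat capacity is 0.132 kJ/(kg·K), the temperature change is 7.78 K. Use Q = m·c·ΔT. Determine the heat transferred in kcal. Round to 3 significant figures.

0.612 kcal

Directly: Q = mcΔT.
m = 5.50 lb = 2.495 kg; c = 0.132 kJ/(kg·K) = 132.0 J/(kg·K); ΔT = 7.78 K.
Q = 2562 J  (the unit combination reduces to kg·m²/s² = J)
2562 J × (1 kcal / 4184 J) = 0.6123 kcal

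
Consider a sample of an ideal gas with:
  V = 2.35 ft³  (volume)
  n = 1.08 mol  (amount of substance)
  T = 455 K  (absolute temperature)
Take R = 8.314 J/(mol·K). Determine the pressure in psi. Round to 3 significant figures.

Directly: P = nRT/V.
V = 2.35 ft³ = 0.06654 m³; n = 1.08 mol; T = 455 K; R = 8.314 J/(mol·K).
P = 61395 Pa
61395 Pa × (1 psi / 6895 Pa) = 8.905 psi

8.90 psi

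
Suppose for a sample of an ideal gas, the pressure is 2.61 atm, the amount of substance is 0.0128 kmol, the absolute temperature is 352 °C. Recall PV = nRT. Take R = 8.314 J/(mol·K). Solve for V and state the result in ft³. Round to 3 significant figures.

Rearranging: V = nRT/P.
P = 2.61 atm = 2.645×10^5 Pa; n = 0.0128 kmol = 12.80 mol; T = 352 °C = 625.1 K; R = 8.314 J/(mol·K).
V = 0.2516 m³
0.2516 m³ × (1 ft³ / 0.02832 m³) = 8.884 ft³

8.88 ft³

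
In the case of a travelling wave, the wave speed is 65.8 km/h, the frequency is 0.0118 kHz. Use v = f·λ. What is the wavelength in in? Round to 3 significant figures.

Solving v = f·λ for λ: λ = v/f.
v = 65.8 km/h = 18.28 m/s; f = 0.0118 kHz = 11.80 Hz.
λ = 1.549 m
1.549 m × (1 in / 0.02540 m) = 60.98 in

61.0 in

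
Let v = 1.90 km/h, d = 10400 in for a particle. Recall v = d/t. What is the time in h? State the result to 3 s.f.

Rearranging v = d/t for t: t = d/v.
v = 1.90 km/h = 0.5278 m/s; d = 10400 in = 264.2 m.
t = 500.5 s
500.5 s × (1 h / 3600 s) = 0.1390 h

0.139 h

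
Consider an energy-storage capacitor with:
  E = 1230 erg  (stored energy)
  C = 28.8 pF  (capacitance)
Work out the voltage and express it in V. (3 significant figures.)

2920 V

Solving E = ½C·V² for V: V = √(2E/C).
E = 1230 erg = 1.230×10^-4 J; C = 28.8 pF = 2.880×10^-11 F.
V = 2923 V  (the unit combination reduces to kg·m²/(A·s³) = V)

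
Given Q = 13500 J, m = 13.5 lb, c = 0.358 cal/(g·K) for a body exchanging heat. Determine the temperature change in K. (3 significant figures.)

Rearranging: ΔT = Q/(m·c).
Q = 13500 J; m = 13.5 lb = 6.123 kg; c = 0.358 cal/(g·K) = 1498 J/(kg·K).
ΔT = 1.472 K

1.47 K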